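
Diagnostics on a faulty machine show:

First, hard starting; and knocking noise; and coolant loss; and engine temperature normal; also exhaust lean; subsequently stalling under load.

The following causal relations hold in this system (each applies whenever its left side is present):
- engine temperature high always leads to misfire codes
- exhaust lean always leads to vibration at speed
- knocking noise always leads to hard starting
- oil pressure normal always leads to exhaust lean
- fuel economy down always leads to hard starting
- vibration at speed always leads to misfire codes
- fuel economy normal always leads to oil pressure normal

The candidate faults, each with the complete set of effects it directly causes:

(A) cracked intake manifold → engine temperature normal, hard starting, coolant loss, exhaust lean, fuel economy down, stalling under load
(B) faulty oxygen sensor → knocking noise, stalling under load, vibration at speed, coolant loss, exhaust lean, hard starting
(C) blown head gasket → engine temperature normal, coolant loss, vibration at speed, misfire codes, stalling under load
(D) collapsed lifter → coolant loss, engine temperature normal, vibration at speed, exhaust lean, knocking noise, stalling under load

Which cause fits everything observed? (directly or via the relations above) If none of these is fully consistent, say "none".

Testing each hypothesis:
(A) cracked intake manifold — hard starting +; knocking noise -; coolant loss +; engine temperature normal +; exhaust lean +; stalling under load +
(B) faulty oxygen sensor — hard starting +; knocking noise +; coolant loss +; engine temperature normal -; exhaust lean +; stalling under load +
(C) blown head gasket — hard starting -; knocking noise -; coolant loss +; engine temperature normal +; exhaust lean -; stalling under load +
(D) collapsed lifter — hard starting + (through knocking noise → hard starting); knocking noise +; coolant loss +; engine temperature normal +; exhaust lean +; stalling under load +
(D) alone accounts for all the evidence.

D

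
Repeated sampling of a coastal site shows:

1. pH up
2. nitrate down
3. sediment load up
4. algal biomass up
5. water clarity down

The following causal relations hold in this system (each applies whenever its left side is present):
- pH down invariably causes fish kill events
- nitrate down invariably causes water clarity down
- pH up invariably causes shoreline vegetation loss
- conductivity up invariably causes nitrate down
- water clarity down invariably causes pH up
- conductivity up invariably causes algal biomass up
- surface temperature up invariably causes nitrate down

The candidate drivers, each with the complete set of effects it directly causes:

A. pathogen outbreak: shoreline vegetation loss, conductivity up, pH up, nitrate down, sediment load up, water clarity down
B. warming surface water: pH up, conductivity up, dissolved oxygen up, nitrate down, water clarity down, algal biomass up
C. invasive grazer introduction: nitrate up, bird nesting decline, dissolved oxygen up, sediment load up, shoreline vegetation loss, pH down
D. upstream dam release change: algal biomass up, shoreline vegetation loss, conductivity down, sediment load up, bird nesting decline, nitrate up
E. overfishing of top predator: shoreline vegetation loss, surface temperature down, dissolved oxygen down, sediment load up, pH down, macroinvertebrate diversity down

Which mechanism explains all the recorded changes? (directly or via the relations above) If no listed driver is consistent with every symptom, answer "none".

Testing each hypothesis:
(A) pathogen outbreak — pH up match; nitrate down match; sediment load up match; algal biomass up match (by conductivity up → algal biomass up); water clarity down match
(B) warming surface water — pH up match; nitrate down match; sediment load up miss; algal biomass up match; water clarity down match
(C) invasive grazer introduction — pH up miss; nitrate down miss; sediment load up match; algal biomass up miss; water clarity down miss
(D) upstream dam release change — fails on pH up, nitrate down, water clarity down (predicts nitrate up, not nitrate down)
(E) overfishing of top predator — fails on pH up, nitrate down, algal biomass up, water clarity down (predicts pH down, not pH up)
Only (A) is consistent with every observation.

A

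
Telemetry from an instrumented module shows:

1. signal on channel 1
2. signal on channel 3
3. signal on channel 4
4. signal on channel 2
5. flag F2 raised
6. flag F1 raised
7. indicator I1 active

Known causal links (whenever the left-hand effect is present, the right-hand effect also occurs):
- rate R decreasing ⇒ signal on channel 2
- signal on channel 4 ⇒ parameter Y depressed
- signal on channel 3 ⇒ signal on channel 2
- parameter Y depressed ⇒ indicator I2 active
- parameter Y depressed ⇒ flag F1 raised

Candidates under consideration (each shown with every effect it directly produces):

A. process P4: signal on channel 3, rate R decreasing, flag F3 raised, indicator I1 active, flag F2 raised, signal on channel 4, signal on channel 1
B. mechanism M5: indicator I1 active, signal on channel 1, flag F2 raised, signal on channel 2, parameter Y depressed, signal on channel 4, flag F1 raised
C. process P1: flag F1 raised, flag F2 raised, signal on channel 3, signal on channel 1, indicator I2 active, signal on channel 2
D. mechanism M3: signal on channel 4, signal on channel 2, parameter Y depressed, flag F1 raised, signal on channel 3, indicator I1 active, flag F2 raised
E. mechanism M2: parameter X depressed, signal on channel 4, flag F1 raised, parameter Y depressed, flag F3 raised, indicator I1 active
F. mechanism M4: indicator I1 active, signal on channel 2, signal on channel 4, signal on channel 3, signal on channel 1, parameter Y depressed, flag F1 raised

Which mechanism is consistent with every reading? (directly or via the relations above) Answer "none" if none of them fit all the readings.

A

Testing each hypothesis:
(A) process P4 — accounts for every observation (signal on channel 2 via rate R decreasing → signal on channel 2)
(B) mechanism M5 — signal on channel 1 ✓; signal on channel 3 ✗; signal on channel 4 ✓; signal on channel 2 ✓; flag F2 raised ✓; flag F1 raised ✓; indicator I1 active ✓
(C) process P1 — signal on channel 1 ✓; signal on channel 3 ✓; signal on channel 4 ✗; signal on channel 2 ✓; flag F2 raised ✓; flag F1 raised ✓; indicator I1 active ✗
(D) mechanism M3 — does not account for signal on channel 1
(E) mechanism M2 — signal on channel 1 ✗; signal on channel 3 ✗; signal on channel 4 ✓; signal on channel 2 ✗; flag F2 raised ✗; flag F1 raised ✓; indicator I1 active ✓
(F) mechanism M4 — does not account for flag F2 raised
(A) alone accounts for all the evidence.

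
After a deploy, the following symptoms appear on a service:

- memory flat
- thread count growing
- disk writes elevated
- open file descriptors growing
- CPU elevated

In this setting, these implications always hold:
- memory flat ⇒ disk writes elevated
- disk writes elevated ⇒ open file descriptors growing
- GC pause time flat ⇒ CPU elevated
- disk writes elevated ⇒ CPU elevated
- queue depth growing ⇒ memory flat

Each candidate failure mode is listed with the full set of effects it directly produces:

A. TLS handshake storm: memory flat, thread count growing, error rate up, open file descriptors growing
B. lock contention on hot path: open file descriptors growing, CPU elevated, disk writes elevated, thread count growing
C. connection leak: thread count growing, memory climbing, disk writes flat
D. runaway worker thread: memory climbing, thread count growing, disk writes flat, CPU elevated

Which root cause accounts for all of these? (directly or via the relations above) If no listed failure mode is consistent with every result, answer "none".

Testing each hypothesis:
(A) TLS handshake storm — memory flat yes; thread count growing yes; disk writes elevated yes (through memory flat → disk writes elevated); open file descriptors growing yes; CPU elevated yes (through memory flat → disk writes elevated → CPU elevated)
(B) lock contention on hot path — memory flat NO; thread count growing yes; disk writes elevated yes; open file descriptors growing yes; CPU elevated yes
(C) connection leak — memory flat NO; thread count growing yes; disk writes elevated NO; open file descriptors growing NO; CPU elevated NO
(D) runaway worker thread — fails on memory flat, disk writes elevated, open file descriptors growing (predicts memory climbing, not memory flat; predicts disk writes flat, not disk writes elevated)
(A) is the only candidate with no mismatches.

A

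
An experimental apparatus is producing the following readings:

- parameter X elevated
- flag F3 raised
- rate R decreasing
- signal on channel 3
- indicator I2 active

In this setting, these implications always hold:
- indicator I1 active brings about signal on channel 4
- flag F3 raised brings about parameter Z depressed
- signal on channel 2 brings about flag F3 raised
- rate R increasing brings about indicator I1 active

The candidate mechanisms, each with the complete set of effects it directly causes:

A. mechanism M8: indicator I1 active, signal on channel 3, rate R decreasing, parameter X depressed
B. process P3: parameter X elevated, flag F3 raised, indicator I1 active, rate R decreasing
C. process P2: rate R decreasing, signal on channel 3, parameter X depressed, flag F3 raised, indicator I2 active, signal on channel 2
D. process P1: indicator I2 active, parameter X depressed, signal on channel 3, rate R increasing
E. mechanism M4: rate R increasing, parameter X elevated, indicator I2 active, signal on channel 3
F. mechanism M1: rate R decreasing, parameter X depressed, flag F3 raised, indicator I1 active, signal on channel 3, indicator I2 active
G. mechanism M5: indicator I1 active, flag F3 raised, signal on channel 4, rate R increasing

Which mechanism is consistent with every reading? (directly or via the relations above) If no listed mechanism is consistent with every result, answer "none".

Testing each hypothesis:
(A) mechanism M8 — fails on parameter X elevated, flag F3 raised, indicator I2 active (predicts parameter X depressed, not parameter X elevated)
(B) process P3 — parameter X elevated +; flag F3 raised +; rate R decreasing +; signal on channel 3 -; indicator I2 active -
(C) process P2 — fails on parameter X elevated (predicts parameter X depressed, not parameter X elevated)
(D) process P1 — parameter X elevated -; flag F3 raised -; rate R decreasing -; signal on channel 3 +; indicator I2 active +
(E) mechanism M4 — fails on flag F3 raised, rate R decreasing (predicts rate R increasing, not rate R decreasing)
(F) mechanism M1 — fails on parameter X elevated (predicts parameter X depressed, not parameter X elevated)
(G) mechanism M5 — parameter X elevated -; flag F3 raised +; rate R decreasing -; signal on channel 3 -; indicator I2 active -
No candidate is consistent with all observations.

none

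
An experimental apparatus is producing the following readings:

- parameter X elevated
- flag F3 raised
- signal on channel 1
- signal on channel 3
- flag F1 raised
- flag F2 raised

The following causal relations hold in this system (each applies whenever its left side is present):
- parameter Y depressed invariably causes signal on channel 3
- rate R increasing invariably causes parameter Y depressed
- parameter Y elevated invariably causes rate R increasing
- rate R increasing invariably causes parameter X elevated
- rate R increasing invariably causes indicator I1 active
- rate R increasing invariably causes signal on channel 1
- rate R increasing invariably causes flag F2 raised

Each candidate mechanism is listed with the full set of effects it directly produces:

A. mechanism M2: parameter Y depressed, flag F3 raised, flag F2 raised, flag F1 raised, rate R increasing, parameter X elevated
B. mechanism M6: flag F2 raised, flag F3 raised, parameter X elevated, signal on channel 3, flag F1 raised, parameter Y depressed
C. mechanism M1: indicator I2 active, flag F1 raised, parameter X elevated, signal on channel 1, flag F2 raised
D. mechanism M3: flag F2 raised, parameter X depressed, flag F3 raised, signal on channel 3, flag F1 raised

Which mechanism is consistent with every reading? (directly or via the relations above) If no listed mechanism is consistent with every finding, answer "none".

Per-candidate check:
(A) mechanism M2 — parameter X elevated yes; flag F3 raised yes; signal on channel 1 yes (through rate R increasing → signal on channel 1); signal on channel 3 yes (through parameter Y depressed → signal on channel 3); flag F1 raised yes; flag F2 raised yes
(B) mechanism M6 — does not account for signal on channel 1
(C) mechanism M1 — does not account for flag F3 raised, signal on channel 3
(D) mechanism M3 — fails on parameter X elevated, signal on channel 1 (predicts parameter X depressed, not parameter X elevated)
Only (A) is consistent with every observation.

A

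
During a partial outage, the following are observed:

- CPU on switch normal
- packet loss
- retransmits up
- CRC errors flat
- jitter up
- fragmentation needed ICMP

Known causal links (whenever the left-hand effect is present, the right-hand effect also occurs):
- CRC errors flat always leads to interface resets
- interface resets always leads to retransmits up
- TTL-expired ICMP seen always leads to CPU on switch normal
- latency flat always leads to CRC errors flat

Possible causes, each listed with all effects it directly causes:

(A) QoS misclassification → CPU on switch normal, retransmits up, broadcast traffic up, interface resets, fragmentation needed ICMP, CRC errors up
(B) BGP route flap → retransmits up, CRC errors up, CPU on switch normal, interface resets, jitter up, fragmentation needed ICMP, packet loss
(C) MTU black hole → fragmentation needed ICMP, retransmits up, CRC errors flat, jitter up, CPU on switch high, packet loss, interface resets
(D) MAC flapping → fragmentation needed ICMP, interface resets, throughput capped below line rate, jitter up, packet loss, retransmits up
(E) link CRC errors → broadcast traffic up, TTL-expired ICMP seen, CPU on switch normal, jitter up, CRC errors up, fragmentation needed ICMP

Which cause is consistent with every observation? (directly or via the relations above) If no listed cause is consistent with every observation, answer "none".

Per-candidate check:
(A) QoS misclassification — fails on packet loss, CRC errors flat, jitter up (predicts CRC errors up, not CRC errors flat)
(B) BGP route flap — fails on CRC errors flat (predicts CRC errors up, not CRC errors flat)
(C) MTU black hole — CPU on switch normal NO; packet loss yes; retransmits up yes; CRC errors flat yes; jitter up yes; fragmentation needed ICMP yes
(D) MAC flapping — CPU on switch normal NO; packet loss yes; retransmits up yes; CRC errors flat NO; jitter up yes; fragmentation needed ICMP yes
(E) link CRC errors — CPU on switch normal yes; packet loss NO; retransmits up NO; CRC errors flat NO; jitter up yes; fragmentation needed ICMP yes
None of the listed candidates fits everything.

none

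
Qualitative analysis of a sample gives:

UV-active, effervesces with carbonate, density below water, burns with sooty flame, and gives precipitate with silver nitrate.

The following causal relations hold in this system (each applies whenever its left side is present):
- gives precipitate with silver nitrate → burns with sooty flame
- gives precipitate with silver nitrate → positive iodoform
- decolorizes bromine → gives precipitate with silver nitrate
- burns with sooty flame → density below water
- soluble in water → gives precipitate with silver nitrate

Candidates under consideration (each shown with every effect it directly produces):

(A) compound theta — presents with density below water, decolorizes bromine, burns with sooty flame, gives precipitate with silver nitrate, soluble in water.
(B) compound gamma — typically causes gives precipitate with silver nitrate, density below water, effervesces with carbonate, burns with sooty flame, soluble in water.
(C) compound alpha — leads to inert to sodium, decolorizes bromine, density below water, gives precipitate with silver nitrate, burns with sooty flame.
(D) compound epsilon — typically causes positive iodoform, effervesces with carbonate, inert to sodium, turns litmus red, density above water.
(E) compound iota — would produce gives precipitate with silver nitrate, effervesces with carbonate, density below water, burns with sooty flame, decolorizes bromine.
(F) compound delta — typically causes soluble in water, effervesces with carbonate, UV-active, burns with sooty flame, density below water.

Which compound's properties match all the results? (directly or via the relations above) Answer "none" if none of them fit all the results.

F

Checking each candidate against the observations:
(A) compound theta — UV-active ✗; effervesces with carbonate ✗; density below water ✓; burns with sooty flame ✓; gives precipitate with silver nitrate ✓
(B) compound gamma — UV-active ✗; effervesces with carbonate ✓; density below water ✓; burns with sooty flame ✓; gives precipitate with silver nitrate ✓
(C) compound alpha — does not account for UV-active, effervesces with carbonate
(D) compound epsilon — UV-active ✗; effervesces with carbonate ✓; density below water ✗; burns with sooty flame ✗; gives precipitate with silver nitrate ✗
(E) compound iota — UV-active ✗; effervesces with carbonate ✓; density below water ✓; burns with sooty flame ✓; gives precipitate with silver nitrate ✓
(F) compound delta — accounts for every observation (gives precipitate with silver nitrate through soluble in water → gives precipitate with silver nitrate)
Only (F) is consistent with every observation.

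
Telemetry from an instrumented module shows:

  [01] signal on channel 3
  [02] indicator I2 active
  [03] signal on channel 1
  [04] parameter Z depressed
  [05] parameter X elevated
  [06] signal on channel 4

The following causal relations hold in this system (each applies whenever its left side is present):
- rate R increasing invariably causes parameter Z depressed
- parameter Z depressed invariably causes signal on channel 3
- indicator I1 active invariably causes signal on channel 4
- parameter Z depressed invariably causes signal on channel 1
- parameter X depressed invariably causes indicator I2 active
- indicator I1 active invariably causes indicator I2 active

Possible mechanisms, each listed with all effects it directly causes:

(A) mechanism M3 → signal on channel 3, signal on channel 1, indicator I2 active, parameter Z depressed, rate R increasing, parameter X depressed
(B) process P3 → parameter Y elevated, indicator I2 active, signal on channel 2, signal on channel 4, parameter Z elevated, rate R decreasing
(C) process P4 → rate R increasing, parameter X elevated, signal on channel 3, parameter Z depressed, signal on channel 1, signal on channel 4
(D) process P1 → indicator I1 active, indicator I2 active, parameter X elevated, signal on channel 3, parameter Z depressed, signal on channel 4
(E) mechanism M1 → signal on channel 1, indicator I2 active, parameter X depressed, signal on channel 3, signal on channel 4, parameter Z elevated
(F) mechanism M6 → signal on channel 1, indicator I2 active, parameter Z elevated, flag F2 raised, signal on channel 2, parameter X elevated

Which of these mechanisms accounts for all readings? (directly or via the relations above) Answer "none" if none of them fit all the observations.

Testing each hypothesis:
(A) mechanism M3 — signal on channel 3 match; indicator I2 active match; signal on channel 1 match; parameter Z depressed match; parameter X elevated miss; signal on channel 4 miss
(B) process P3 — signal on channel 3 miss; indicator I2 active match; signal on channel 1 miss; parameter Z depressed miss; parameter X elevated miss; signal on channel 4 match
(C) process P4 — does not account for indicator I2 active
(D) process P1 — signal on channel 3 match; indicator I2 active match; signal on channel 1 match (by parameter Z depressed → signal on channel 1); parameter Z depressed match; parameter X elevated match; signal on channel 4 match
(E) mechanism M1 — signal on channel 3 match; indicator I2 active match; signal on channel 1 match; parameter Z depressed miss; parameter X elevated miss; signal on channel 4 match
(F) mechanism M6 — signal on channel 3 miss; indicator I2 active match; signal on channel 1 match; parameter Z depressed miss; parameter X elevated match; signal on channel 4 miss
Only (D) is consistent with every observation.

D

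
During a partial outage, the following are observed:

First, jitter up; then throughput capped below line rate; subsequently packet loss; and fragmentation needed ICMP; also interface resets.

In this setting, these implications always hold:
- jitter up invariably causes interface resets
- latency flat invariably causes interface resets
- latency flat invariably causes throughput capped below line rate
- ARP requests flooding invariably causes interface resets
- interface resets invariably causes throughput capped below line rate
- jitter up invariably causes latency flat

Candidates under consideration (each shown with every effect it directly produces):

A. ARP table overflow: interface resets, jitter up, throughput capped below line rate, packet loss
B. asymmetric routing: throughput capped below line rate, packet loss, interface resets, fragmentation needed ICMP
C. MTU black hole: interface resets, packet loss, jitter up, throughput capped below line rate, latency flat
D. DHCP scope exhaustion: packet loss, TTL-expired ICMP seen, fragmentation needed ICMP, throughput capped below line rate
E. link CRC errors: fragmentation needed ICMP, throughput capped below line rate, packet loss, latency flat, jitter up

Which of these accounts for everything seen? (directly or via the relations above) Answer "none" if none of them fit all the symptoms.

E

Checking each candidate against the observations:
(A) ARP table overflow — does not account for fragmentation needed ICMP
(B) asymmetric routing — does not account for jitter up
(C) MTU black hole — jitter up match; throughput capped below line rate match; packet loss match; fragmentation needed ICMP miss; interface resets match
(D) DHCP scope exhaustion — does not account for jitter up, interface resets
(E) link CRC errors — accounts for every observation (interface resets through latency flat → interface resets)
(E) is the only candidate with no mismatches.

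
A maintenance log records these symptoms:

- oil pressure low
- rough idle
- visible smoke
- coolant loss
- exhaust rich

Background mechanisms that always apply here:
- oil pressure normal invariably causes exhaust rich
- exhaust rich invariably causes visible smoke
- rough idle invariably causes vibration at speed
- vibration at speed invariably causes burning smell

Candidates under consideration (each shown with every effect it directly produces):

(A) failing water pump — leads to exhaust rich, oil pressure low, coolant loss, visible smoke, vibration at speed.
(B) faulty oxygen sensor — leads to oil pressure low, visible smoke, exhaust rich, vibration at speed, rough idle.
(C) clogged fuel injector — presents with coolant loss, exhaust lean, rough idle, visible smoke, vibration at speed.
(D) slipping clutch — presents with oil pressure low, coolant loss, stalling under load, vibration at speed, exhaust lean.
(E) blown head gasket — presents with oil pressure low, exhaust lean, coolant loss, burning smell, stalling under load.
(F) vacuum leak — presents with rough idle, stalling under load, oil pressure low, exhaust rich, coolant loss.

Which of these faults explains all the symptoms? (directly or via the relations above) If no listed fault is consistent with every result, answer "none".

F

Per-candidate check:
(A) failing water pump — oil pressure low +; rough idle -; visible smoke +; coolant loss +; exhaust rich +
(B) faulty oxygen sensor — oil pressure low +; rough idle +; visible smoke +; coolant loss -; exhaust rich +
(C) clogged fuel injector — oil pressure low -; rough idle +; visible smoke +; coolant loss +; exhaust rich -
(D) slipping clutch — oil pressure low +; rough idle -; visible smoke -; coolant loss +; exhaust rich -
(E) blown head gasket — fails on rough idle, visible smoke, exhaust rich (predicts exhaust lean, not exhaust rich)
(F) vacuum leak — accounts for every observation (visible smoke via exhaust rich → visible smoke)
Only (F) is consistent with every observation.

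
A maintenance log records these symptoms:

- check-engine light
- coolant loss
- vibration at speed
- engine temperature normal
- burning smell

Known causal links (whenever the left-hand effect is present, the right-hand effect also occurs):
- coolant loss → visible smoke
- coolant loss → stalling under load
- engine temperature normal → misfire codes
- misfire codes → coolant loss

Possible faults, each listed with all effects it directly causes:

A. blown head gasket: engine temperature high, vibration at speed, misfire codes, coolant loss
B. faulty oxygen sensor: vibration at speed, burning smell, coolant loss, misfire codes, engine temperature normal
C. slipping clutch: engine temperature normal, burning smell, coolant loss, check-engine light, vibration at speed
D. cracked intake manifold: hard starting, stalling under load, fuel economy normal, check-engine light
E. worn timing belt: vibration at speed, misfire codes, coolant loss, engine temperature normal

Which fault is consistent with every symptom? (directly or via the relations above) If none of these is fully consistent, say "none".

For each candidate, compare predicted effects to what was observed:
(A) blown head gasket — check-engine light miss; coolant loss match; vibration at speed match; engine temperature normal miss; burning smell miss
(B) faulty oxygen sensor — does not account for check-engine light
(C) slipping clutch — accounts for every observation
(D) cracked intake manifold — does not account for coolant loss, vibration at speed, engine temperature normal, burning smell
(E) worn timing belt — does not account for check-engine light, burning smell
Only (C) is consistent with every observation.

C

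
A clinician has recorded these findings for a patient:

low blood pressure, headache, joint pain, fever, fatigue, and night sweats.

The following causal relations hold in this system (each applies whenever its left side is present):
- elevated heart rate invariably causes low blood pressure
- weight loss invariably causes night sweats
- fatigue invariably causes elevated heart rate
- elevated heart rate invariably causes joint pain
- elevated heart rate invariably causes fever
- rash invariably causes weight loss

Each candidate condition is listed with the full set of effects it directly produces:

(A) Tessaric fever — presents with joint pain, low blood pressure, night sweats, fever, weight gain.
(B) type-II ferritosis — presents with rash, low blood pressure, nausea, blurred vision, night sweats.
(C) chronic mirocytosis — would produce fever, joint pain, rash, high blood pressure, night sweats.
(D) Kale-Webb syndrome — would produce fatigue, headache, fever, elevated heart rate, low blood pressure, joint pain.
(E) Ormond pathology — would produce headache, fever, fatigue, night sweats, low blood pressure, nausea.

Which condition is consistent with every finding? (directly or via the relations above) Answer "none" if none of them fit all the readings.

Testing each hypothesis:
(A) Tessaric fever — low blood pressure ✓; headache ✗; joint pain ✓; fever ✓; fatigue ✗; night sweats ✓
(B) type-II ferritosis — does not account for headache, joint pain, fever, fatigue
(C) chronic mirocytosis — low blood pressure ✗; headache ✗; joint pain ✓; fever ✓; fatigue ✗; night sweats ✓
(D) Kale-Webb syndrome — low blood pressure ✓; headache ✓; joint pain ✓; fever ✓; fatigue ✓; night sweats ✗
(E) Ormond pathology — low blood pressure ✓; headache ✓; joint pain ✓ (by fatigue → elevated heart rate → joint pain); fever ✓; fatigue ✓; night sweats ✓
(E) is the only candidate with no mismatches.

E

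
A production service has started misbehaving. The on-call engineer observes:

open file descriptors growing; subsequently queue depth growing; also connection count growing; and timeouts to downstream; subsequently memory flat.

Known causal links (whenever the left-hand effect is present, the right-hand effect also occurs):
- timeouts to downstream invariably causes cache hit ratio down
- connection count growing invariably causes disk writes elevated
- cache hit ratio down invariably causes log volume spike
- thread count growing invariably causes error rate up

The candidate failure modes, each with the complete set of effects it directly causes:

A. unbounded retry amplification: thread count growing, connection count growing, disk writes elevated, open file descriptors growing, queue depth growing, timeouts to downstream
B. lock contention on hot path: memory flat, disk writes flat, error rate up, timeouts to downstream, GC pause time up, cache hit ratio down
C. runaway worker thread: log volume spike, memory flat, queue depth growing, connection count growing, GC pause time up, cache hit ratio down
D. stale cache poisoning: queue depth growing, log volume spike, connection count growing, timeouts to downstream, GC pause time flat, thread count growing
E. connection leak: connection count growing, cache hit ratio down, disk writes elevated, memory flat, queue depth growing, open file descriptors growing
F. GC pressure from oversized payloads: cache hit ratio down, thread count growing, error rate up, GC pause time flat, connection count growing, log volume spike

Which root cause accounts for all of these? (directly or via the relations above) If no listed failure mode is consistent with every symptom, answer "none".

For each candidate, compare predicted effects to what was observed:
(A) unbounded retry amplification — open file descriptors growing ✓; queue depth growing ✓; connection count growing ✓; timeouts to downstream ✓; memory flat ✗
(B) lock contention on hot path — open file descriptors growing ✗; queue depth growing ✗; connection count growing ✗; timeouts to downstream ✓; memory flat ✓
(C) runaway worker thread — does not account for open file descriptors growing, timeouts to downstream
(D) stale cache poisoning — open file descriptors growing ✗; queue depth growing ✓; connection count growing ✓; timeouts to downstream ✓; memory flat ✗
(E) connection leak — open file descriptors growing ✓; queue depth growing ✓; connection count growing ✓; timeouts to downstream ✗; memory flat ✓
(F) GC pressure from oversized payloads — open file descriptors growing ✗; queue depth growing ✗; connection count growing ✓; timeouts to downstream ✗; memory flat ✗
Every candidate fails on at least one observation.

none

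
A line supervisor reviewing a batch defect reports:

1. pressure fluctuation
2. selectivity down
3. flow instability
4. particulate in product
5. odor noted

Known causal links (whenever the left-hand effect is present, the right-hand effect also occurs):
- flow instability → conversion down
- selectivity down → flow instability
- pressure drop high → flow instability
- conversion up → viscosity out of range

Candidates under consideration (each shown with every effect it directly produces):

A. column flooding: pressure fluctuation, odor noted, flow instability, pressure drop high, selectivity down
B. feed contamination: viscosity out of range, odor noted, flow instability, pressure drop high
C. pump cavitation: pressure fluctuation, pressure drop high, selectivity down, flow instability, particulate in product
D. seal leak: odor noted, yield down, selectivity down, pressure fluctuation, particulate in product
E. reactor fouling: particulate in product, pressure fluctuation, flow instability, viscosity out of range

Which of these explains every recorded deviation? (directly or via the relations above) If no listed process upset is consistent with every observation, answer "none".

D

Testing each hypothesis:
(A) column flooding — does not account for particulate in product
(B) feed contamination — pressure fluctuation NO; selectivity down NO; flow instability yes; particulate in product NO; odor noted yes
(C) pump cavitation — pressure fluctuation yes; selectivity down yes; flow instability yes; particulate in product yes; odor noted NO
(D) seal leak — accounts for every observation (flow instability by selectivity down → flow instability)
(E) reactor fouling — does not account for selectivity down, odor noted
(D) is the only candidate with no mismatches.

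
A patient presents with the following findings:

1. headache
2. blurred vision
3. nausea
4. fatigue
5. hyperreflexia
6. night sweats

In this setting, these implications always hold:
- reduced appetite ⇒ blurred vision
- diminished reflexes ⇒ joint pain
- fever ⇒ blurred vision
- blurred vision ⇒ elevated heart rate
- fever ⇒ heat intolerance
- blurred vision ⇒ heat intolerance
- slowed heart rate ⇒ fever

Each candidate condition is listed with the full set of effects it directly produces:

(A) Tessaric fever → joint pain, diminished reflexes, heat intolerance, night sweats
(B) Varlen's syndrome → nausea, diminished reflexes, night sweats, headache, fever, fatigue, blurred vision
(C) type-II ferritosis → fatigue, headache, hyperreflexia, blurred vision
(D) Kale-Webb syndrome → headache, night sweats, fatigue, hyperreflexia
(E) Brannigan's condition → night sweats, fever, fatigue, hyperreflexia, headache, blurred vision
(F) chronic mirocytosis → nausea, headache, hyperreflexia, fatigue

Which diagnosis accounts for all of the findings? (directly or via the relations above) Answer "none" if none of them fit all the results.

For each candidate, compare predicted effects to what was observed:
(A) Tessaric fever — fails on headache, blurred vision, nausea, fatigue, hyperreflexia (predicts diminished reflexes, not hyperreflexia)
(B) Varlen's syndrome — fails on hyperreflexia (predicts diminished reflexes, not hyperreflexia)
(C) type-II ferritosis — headache +; blurred vision +; nausea -; fatigue +; hyperreflexia +; night sweats -
(D) Kale-Webb syndrome — headache +; blurred vision -; nausea -; fatigue +; hyperreflexia +; night sweats +
(E) Brannigan's condition — headache +; blurred vision +; nausea -; fatigue +; hyperreflexia +; night sweats +
(F) chronic mirocytosis — does not account for blurred vision, night sweats
No candidate is consistent with all observations.

none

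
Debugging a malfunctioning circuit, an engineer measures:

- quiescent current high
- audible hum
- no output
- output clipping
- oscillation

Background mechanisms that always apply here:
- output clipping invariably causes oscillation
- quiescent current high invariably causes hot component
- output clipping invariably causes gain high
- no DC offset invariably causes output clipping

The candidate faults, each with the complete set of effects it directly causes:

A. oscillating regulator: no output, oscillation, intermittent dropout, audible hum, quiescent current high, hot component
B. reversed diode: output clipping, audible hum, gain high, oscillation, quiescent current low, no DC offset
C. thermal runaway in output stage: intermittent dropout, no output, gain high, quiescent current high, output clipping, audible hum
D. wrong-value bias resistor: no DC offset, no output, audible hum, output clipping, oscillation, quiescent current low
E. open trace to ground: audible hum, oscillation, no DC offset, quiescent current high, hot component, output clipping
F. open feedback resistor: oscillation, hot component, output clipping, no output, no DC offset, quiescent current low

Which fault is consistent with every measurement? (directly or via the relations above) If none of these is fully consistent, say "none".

C

Testing each hypothesis:
(A) oscillating regulator — quiescent current high +; audible hum +; no output +; output clipping -; oscillation +
(B) reversed diode — quiescent current high -; audible hum +; no output -; output clipping +; oscillation +
(C) thermal runaway in output stage — accounts for every observation (oscillation through output clipping → oscillation)
(D) wrong-value bias resistor — quiescent current high -; audible hum +; no output +; output clipping +; oscillation +
(E) open trace to ground — quiescent current high +; audible hum +; no output -; output clipping +; oscillation +
(F) open feedback resistor — fails on quiescent current high, audible hum (predicts quiescent current low, not quiescent current high)
(C) is the only candidate with no mismatches.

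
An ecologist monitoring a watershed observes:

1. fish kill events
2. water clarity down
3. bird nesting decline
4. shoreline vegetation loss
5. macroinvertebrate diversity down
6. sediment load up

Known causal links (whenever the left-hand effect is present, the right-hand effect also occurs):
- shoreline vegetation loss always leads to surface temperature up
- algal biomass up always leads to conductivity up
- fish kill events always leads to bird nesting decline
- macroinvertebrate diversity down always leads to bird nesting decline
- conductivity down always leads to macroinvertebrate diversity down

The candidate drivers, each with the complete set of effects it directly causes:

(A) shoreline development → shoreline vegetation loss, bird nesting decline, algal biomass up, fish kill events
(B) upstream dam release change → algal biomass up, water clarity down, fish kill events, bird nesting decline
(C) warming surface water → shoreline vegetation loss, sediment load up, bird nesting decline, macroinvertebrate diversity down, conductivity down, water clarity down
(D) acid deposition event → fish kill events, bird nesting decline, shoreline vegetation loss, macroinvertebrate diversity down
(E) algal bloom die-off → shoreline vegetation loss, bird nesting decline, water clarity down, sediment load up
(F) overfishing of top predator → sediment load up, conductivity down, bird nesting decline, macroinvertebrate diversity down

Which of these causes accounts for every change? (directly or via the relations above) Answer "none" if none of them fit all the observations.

none

Checking each candidate against the observations:
(A) shoreline development — fish kill events yes; water clarity down NO; bird nesting decline yes; shoreline vegetation loss yes; macroinvertebrate diversity down NO; sediment load up NO
(B) upstream dam release change — fish kill events yes; water clarity down yes; bird nesting decline yes; shoreline vegetation loss NO; macroinvertebrate diversity down NO; sediment load up NO
(C) warming surface water — fish kill events NO; water clarity down yes; bird nesting decline yes; shoreline vegetation loss yes; macroinvertebrate diversity down yes; sediment load up yes
(D) acid deposition event — fish kill events yes; water clarity down NO; bird nesting decline yes; shoreline vegetation loss yes; macroinvertebrate diversity down yes; sediment load up NO
(E) algal bloom die-off — fish kill events NO; water clarity down yes; bird nesting decline yes; shoreline vegetation loss yes; macroinvertebrate diversity down NO; sediment load up yes
(F) overfishing of top predator — does not account for fish kill events, water clarity down, shoreline vegetation loss
No candidate is consistent with all observations.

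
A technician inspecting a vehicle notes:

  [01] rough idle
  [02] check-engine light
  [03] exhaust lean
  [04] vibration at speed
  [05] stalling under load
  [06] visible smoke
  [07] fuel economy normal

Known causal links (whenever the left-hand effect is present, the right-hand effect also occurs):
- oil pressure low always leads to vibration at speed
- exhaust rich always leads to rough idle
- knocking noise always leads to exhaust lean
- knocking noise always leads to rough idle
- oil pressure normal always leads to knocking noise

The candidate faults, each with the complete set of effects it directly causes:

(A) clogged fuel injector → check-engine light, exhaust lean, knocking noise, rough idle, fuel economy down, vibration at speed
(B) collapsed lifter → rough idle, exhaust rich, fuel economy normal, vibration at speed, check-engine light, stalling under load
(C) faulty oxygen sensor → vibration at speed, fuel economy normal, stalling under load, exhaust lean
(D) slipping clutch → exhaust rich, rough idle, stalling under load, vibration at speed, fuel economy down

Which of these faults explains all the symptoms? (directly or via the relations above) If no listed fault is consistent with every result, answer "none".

Per-candidate check:
(A) clogged fuel injector — fails on stalling under load, visible smoke, fuel economy normal (predicts fuel economy down, not fuel economy normal)
(B) collapsed lifter — rough idle ✓; check-engine light ✓; exhaust lean ✗; vibration at speed ✓; stalling under load ✓; visible smoke ✗; fuel economy normal ✓
(C) faulty oxygen sensor — rough idle ✗; check-engine light ✗; exhaust lean ✓; vibration at speed ✓; stalling under load ✓; visible smoke ✗; fuel economy normal ✓
(D) slipping clutch — fails on check-engine light, exhaust lean, visible smoke, fuel economy normal (predicts exhaust rich, not exhaust lean; predicts fuel economy down, not fuel economy normal)
None of the listed candidates fits everything.

none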